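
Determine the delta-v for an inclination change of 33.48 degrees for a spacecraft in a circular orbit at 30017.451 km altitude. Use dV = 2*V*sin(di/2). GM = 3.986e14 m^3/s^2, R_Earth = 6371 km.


r = 36388.4510 km = 3.6388451e+07 m
V = sqrt(mu/r) = 3309.6865 m/s
di = 33.48 deg = 0.5843362 rad
dV = 2*V*sin(di/2) = 2*3309.6865*sin(0.2921681)
dV = 1906.5723 m/s = 1.9066 km/s

1.9066 km/s


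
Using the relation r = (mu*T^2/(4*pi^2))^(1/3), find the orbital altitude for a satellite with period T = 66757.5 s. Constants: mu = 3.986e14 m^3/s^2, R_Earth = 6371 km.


T = 66757.5 s
r = (mu*T^2/(4*pi^2))^(1/3) = (3.986e14 * 66757.5^2 / (4*pi^2))^(1/3)
r = 3.5567982e+07 m = 35567.9823 km
alt = r - R_E = 35567.9823 - 6371 = 29196.9823 km

29196.9823 km


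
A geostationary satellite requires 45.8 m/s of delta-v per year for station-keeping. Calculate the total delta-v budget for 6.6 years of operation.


dV = rate * years = 45.8 * 6.6
dV = 302.2800 m/s

302.2800 m/s


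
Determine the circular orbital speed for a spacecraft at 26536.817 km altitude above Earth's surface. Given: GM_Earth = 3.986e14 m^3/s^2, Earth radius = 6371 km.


r = R_E + alt = 6371.0 + 26536.817 = 32907.8170 km = 3.2907817e+07 m
v = sqrt(mu/r) = sqrt(3.986e14 / 3.2907817e+07) = 3480.3195 m/s = 3.4803 km/s

3.4803 km/s


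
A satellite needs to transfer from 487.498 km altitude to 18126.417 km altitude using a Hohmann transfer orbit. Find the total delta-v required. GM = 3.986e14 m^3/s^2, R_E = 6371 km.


r1 = 6858.4980 km = 6.858498e+06 m
r2 = 24497.4170 km = 2.4497417e+07 m
dv1 = sqrt(mu/r1)*(sqrt(2*r2/(r1+r2)) - 1) = 1905.9922 m/s
dv2 = sqrt(mu/r2)*(1 - sqrt(2*r1/(r1+r2))) = 1365.7920 m/s
total dv = |dv1| + |dv2| = 1905.9922 + 1365.7920 = 3271.7842 m/s = 3.2718 km/s

3.2718 km/s


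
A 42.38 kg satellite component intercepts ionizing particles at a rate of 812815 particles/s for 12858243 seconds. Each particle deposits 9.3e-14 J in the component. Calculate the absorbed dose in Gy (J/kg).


Total energy deposited = rate * time * E_per
  = 812815 * 12858243 * 9.3e-14 = 0.9719777 J
Dose = E_total / mass = 0.9719777 / 42.38
Dose = 0.02293482 Gy

0.0229 Gy


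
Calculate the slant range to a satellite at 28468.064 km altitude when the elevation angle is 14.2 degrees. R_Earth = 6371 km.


h = 28468.064 km, el = 14.2 deg
d = -R_E*sin(el) + sqrt((R_E*sin(el))^2 + 2*R_E*h + h^2)
d = -6371.0000*sin(0.2478368) + sqrt((6371.0000*0.2453074)^2 + 2*6371.0000*28468.064 + 28468.064^2)
d = 32724.3637 km

32724.3637 km


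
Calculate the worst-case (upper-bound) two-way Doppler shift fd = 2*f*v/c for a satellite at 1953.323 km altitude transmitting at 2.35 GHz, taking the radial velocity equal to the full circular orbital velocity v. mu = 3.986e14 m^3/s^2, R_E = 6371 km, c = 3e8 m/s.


r = 8.324323e+06 m
v = sqrt(mu/r) = 6919.8102 m/s (worst-case radial velocity)
f = 2.35 GHz = 2.35e+09 Hz
fd = 2*f*v/c = 2*2.35e+09*6919.8102/3.0e+08
fd = 108410.3605 Hz

108410.3605 Hz


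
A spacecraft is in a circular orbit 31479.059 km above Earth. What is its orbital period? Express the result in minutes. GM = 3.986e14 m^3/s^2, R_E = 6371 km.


r = 37850.0590 km = 3.7850059e+07 m
T = 2*pi*sqrt(r^3/mu) = 2*pi*sqrt(5.4225015e+22 / 3.986e14)
T = 73284.3200 s = 1221.4053 min

1221.4053 minutes


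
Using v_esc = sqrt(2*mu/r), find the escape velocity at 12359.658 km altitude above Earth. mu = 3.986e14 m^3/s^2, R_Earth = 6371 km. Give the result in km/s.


r = 6371.0 + 12359.658 = 18730.6580 km = 1.8730658e+07 m
v_esc = sqrt(2*mu/r) = sqrt(2*3.986e14 / 1.8730658e+07)
v_esc = 6523.8975 m/s = 6.5239 km/s

6.5239 km/s


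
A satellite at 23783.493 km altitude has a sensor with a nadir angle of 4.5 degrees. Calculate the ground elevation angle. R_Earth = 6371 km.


r = R_E + alt = 30154.4930 km
Law of sines in the satellite / Earth-center / ground-point triangle:
  sin(nadir)/R_E = sin(90 + el)/r  =>  cos(el) = (r/R_E)*sin(nadir)
cos(el) = (30154.4930 / 6371.0000) * sin(4.5 deg) = 0.3713537
el = arccos(0.3713537) = 68.2009 deg
(Earth-central angle = 90 - nadir - el = 17.2991 deg)

68.2009 degrees


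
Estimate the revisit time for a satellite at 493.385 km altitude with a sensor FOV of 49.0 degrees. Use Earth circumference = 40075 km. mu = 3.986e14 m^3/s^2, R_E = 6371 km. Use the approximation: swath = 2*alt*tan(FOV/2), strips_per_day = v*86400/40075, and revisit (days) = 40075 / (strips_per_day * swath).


swath = 2*493.385*tan(0.4276057) = 449.6970 km
v = sqrt(mu/r) = 7620.2256 m/s = 7.6202 km/s
strips/day = v*86400/40075 = 7.6202*86400/40075 = 16.4289
coverage/day = strips * swath = 16.4289 * 449.6970 = 7388.0194 km
revisit = 40075 / 7388.0194 = 5.4243 days

5.4243 days


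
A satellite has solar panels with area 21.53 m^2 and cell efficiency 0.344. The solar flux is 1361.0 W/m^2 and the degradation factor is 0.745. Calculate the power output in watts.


P = area * eta * S * degradation
P = 21.53 * 0.344 * 1361.0 * 0.745
P = 7509.6011 W

7509.6011 W


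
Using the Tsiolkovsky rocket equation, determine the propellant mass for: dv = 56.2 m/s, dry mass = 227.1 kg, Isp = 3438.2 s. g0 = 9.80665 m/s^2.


ve = Isp * g0 = 3438.2 * 9.80665 = 33717.224030 m/s
mass ratio = exp(dv/ve) = exp(56.2/33717.224030) = 1.00166819
m_prop = m_dry * (mr - 1) = 227.1 * (1.00166819 - 1)
m_prop = 0.3788468 kg

0.3788 kg


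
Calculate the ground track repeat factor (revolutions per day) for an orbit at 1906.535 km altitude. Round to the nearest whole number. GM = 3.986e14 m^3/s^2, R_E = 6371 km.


r = 8.277535e+06 m
T = 2*pi*sqrt(r^3/mu) = 7494.8468 s = 124.9141 min
revs/day = 1440 / 124.9141 = 11.5279
Rounded: 12 revolutions per day

12 revolutions per day


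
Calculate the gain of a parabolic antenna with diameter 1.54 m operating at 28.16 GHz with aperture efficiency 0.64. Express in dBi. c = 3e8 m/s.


lambda = c/f = 3e8 / 2.816e+10 = 0.01065341 m
G = eta*(pi*D/lambda)^2 = 0.64*(pi*1.54/0.01065341)^2
G = 131990.8886 (linear)
G = 10*log10(131990.8886) = 51.2054 dBi

51.2054 dBi


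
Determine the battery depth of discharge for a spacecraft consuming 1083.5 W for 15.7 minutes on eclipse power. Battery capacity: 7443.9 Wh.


E_used = P * t / 60 = 1083.5 * 15.7 / 60 = 283.5158 Wh
DOD = E_used / E_total * 100 = 283.5158 / 7443.9 * 100
DOD = 3.8087 %

3.8087 %


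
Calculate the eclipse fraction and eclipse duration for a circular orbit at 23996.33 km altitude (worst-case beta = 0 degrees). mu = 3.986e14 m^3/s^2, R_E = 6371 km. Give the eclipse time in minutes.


r = 30367.3300 km
T = 877.7481 min
Eclipse fraction = arcsin(R_E/r)/pi = arcsin(6371.0000/30367.3300)/pi
= arcsin(0.2097978)/pi = 0.06728058
Eclipse duration = 0.06728058 * 877.7481 = 59.0554 min

59.0554 minutes


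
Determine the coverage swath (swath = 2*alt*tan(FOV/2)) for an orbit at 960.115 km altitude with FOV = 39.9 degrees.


FOV = 39.9 deg = 0.6963864 rad
swath = 2 * alt * tan(FOV/2) = 2 * 960.115 * tan(0.3481932)
swath = 2 * 960.115 * 0.3629823
swath = 697.0095 km

697.0095 km


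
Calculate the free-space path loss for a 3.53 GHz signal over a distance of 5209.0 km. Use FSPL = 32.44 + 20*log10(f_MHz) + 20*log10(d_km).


f = 3.53 GHz = 3530.0000 MHz
d = 5209.0 km
FSPL = 32.44 + 20*log10(3530.0000) + 20*log10(5209.0)
FSPL = 32.44 + 70.9555 + 74.3351
FSPL = 177.7306 dB

177.7306 dB


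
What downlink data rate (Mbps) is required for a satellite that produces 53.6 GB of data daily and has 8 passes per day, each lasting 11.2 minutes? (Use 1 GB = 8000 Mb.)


total contact time = 8 * 11.2 * 60 = 5376.0000 s
data = 53.6 GB = 428800.0000 Mb
rate = 428800.0000 / 5376.0000 = 79.7619 Mbps

79.7619 Mbps


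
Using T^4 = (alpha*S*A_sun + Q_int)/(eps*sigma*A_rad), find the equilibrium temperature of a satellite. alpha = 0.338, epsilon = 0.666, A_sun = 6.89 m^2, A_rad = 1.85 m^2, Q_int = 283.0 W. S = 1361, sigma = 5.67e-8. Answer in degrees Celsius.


Numerator = alpha*S*A_sun + Q_int = 0.338*1361*6.89 + 283.0 = 3452.5240 W
Denominator = eps*sigma*A_rad = 0.666*5.67e-8*1.85 = 6.986007e-08 W/K^4
T^4 = 4.9420563e+10 K^4
T = 471.4948 K = 198.3448 C

198.3448 degrees Celsius


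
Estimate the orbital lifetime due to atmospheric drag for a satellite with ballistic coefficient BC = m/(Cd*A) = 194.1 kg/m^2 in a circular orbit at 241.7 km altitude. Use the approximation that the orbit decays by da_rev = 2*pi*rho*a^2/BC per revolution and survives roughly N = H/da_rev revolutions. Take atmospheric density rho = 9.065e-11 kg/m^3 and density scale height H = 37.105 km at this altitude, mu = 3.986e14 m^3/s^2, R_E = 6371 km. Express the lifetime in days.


a = R_E + alt = 6612.7000 km = 6.6127e+06 m
da_rev = 2*pi*rho*a^2/BC = 2*pi*9.065e-11*(6.6127e+06)^2/194.1 = 128.315695 m per revolution
N = H/da_rev = 37105.0000 m / 128.315695 m = 289.1696 revolutions
P = 2*pi*sqrt(a^3/mu) = 5351.5483 s
lifetime = N*P = 289.1696 * 5351.5483 = 1.5475052e+06 s = 17.9109 days

17.9109 days


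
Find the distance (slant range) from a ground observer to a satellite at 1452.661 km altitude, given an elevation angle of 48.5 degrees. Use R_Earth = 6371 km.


h = 1452.661 km, el = 48.5 deg
d = -R_E*sin(el) + sqrt((R_E*sin(el))^2 + 2*R_E*h + h^2)
d = -6371.0000*sin(0.8464847) + sqrt((6371.0000*0.7489557)^2 + 2*6371.0000*1452.661 + 1452.661^2)
d = 1815.3726 km

1815.3726 km


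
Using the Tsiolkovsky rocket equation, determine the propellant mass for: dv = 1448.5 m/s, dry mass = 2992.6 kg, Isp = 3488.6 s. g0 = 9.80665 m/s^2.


ve = Isp * g0 = 3488.6 * 9.80665 = 34211.479190 m/s
mass ratio = exp(dv/ve) = exp(1448.5/34211.479190) = 1.04324870
m_prop = m_dry * (mr - 1) = 2992.6 * (1.04324870 - 1)
m_prop = 129.4260 kg

129.4260 kg


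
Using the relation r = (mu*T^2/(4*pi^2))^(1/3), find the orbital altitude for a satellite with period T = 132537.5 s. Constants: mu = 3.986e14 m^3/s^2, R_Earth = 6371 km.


T = 132537.5 s
r = (mu*T^2/(4*pi^2))^(1/3) = (3.986e14 * 132537.5^2 / (4*pi^2))^(1/3)
r = 5.6184739e+07 m = 56184.7391 km
alt = r - R_E = 56184.7391 - 6371 = 49813.7391 km

49813.7391 km


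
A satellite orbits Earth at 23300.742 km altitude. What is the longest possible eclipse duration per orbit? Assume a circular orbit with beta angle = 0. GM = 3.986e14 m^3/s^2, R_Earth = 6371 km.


r = 29671.7420 km
T = 847.7632 min
Eclipse fraction = arcsin(R_E/r)/pi = arcsin(6371.0000/29671.7420)/pi
= arcsin(0.2147161)/pi = 0.06888261
Eclipse duration = 0.06888261 * 847.7632 = 58.3961 min

58.3961 minutes


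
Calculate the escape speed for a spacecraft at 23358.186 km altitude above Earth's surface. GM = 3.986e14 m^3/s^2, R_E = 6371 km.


r = 6371.0 + 23358.186 = 29729.1860 km = 2.9729186e+07 m
v_esc = sqrt(2*mu/r) = sqrt(2*3.986e14 / 2.9729186e+07)
v_esc = 5178.3588 m/s = 5.1784 km/s

5.1784 km/s


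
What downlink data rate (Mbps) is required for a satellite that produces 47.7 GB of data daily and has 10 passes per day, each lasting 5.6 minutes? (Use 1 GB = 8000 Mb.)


total contact time = 10 * 5.6 * 60 = 3360.0000 s
data = 47.7 GB = 381600.0000 Mb
rate = 381600.0000 / 3360.0000 = 113.5714 Mbps

113.5714 Mbps


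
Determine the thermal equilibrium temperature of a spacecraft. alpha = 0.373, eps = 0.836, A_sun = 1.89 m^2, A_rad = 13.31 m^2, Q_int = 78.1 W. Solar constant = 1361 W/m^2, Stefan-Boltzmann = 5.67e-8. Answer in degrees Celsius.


Numerator = alpha*S*A_sun + Q_int = 0.373*1361*1.89 + 78.1 = 1037.5642 W
Denominator = eps*sigma*A_rad = 0.836*5.67e-8*13.31 = 6.3090997e-07 W/K^4
T^4 = 1.6445519e+09 K^4
T = 201.3779 K = -71.7721 C

-71.7721 degrees Celsius


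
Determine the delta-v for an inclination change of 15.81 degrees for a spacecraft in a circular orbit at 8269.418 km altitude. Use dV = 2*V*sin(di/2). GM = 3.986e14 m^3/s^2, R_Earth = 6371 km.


r = 14640.4180 km = 1.4640418e+07 m
V = sqrt(mu/r) = 5217.8538 m/s
di = 15.81 deg = 0.2759366 rad
dV = 2*V*sin(di/2) = 2*5217.8538*sin(0.1379683)
dV = 1435.2331 m/s = 1.4352 km/s

1.4352 km/s


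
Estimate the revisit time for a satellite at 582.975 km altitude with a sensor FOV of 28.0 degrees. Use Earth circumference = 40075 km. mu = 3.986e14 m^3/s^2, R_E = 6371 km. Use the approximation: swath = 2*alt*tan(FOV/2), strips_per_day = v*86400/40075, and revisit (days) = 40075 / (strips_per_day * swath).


swath = 2*582.975*tan(0.2443461) = 290.7040 km
v = sqrt(mu/r) = 7570.9798 m/s = 7.5710 km/s
strips/day = v*86400/40075 = 7.5710*86400/40075 = 16.3227
coverage/day = strips * swath = 16.3227 * 290.7040 = 4745.0772 km
revisit = 40075 / 4745.0772 = 8.4456 days

8.4456 days


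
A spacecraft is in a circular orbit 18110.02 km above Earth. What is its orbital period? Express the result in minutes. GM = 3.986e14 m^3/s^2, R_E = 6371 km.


r = 24481.0200 km = 2.448102e+07 m
T = 2*pi*sqrt(r^3/mu) = 2*pi*sqrt(1.4671973e+22 / 3.986e14)
T = 38120.2275 s = 635.3371 min

635.3371 minutes


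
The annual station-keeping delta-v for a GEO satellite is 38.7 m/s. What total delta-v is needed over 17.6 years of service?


dV = rate * years = 38.7 * 17.6
dV = 681.1200 m/s

681.1200 m/s


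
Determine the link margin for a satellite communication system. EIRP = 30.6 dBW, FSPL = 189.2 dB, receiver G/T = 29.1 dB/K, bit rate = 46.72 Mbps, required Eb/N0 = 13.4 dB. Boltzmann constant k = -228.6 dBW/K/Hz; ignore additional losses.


C/N0 = EIRP - FSPL + G/T - k = 30.6 - 189.2 + 29.1 - (-228.6)
C/N0 = 99.1000 dB-Hz
R_b = 46.72 Mbps = 4.672e+07 bps -> 10*log10(R_b) = 76.6950 dB-Hz
Eb/N0 = C/N0 - 10*log10(R_b) = 99.1000 - 76.6950 = 22.4050 dB
Margin = Eb/N0 - Eb/N0_req = 22.4050 - 13.4 = 9.0050 dB (link closes)

9.0050 dB


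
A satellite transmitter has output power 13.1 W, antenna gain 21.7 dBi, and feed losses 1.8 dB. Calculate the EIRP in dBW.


Pt = 13.1 W = 11.1727 dBW
EIRP = Pt_dBW + Gt - losses = 11.1727 + 21.7 - 1.8 = 31.0727 dBW

31.0727 dBW


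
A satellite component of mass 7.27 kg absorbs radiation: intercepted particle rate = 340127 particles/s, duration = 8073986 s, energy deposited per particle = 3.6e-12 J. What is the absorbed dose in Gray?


Total energy deposited = rate * time * E_per
  = 340127 * 8073986 * 3.6e-12 = 9.8863 J
Dose = E_total / mass = 9.8863 / 7.27
Dose = 1.3599 Gy

1.3599 Gy


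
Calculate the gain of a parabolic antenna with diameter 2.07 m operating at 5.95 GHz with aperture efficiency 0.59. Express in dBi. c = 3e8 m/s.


lambda = c/f = 3e8 / 5.95e+09 = 0.05042017 m
G = eta*(pi*D/lambda)^2 = 0.59*(pi*2.07/0.05042017)^2
G = 9814.8546 (linear)
G = 10*log10(9814.8546) = 39.9188 dBi

39.9188 dBi


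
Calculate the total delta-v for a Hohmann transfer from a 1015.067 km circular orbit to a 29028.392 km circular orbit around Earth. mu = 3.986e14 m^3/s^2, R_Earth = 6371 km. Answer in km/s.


r1 = 7386.0670 km = 7.386067e+06 m
r2 = 35399.3920 km = 3.5399392e+07 m
dv1 = sqrt(mu/r1)*(sqrt(2*r2/(r1+r2)) - 1) = 2103.7038 m/s
dv2 = sqrt(mu/r2)*(1 - sqrt(2*r1/(r1+r2))) = 1383.8888 m/s
total dv = |dv1| + |dv2| = 2103.7038 + 1383.8888 = 3487.5926 m/s = 3.4876 km/s

3.4876 km/s


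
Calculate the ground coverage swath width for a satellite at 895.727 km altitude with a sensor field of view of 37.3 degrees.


FOV = 37.3 deg = 0.6510078 rad
swath = 2 * alt * tan(FOV/2) = 2 * 895.727 * tan(0.3255039)
swath = 2 * 895.727 * 0.337509
swath = 604.6318 km

604.6318 km


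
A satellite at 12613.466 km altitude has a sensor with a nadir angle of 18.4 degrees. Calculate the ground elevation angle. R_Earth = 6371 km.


r = R_E + alt = 18984.4660 km
Law of sines in the satellite / Earth-center / ground-point triangle:
  sin(nadir)/R_E = sin(90 + el)/r  =>  cos(el) = (r/R_E)*sin(nadir)
cos(el) = (18984.4660 / 6371.0000) * sin(18.4 deg) = 0.9405789
el = arccos(0.9405789) = 19.8510 deg
(Earth-central angle = 90 - nadir - el = 51.7490 deg)

19.8510 degrees


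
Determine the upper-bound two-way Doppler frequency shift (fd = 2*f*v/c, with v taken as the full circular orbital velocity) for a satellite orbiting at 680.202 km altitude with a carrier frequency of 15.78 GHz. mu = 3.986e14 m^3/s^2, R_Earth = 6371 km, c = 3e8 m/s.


r = 7.051202e+06 m
v = sqrt(mu/r) = 7518.6015 m/s (worst-case radial velocity)
f = 15.78 GHz = 1.578e+10 Hz
fd = 2*f*v/c = 2*1.578e+10*7518.6015/3.0e+08
fd = 790956.8814 Hz

790956.8814 Hz


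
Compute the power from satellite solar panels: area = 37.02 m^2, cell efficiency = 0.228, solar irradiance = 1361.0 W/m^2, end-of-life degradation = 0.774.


P = area * eta * S * degradation
P = 37.02 * 0.228 * 1361.0 * 0.774
P = 8891.4041 W

8891.4041 W


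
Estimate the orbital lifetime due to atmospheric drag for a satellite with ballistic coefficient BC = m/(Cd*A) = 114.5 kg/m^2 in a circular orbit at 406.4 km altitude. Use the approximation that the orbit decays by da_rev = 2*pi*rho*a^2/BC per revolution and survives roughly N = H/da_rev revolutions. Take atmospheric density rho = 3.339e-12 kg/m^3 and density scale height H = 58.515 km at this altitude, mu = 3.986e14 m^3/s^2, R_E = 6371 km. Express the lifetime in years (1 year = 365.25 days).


a = R_E + alt = 6777.4000 km = 6.7774e+06 m
da_rev = 2*pi*rho*a^2/BC = 2*pi*3.339e-12*(6.7774e+06)^2/114.5 = 8.416219 m per revolution
N = H/da_rev = 58515.0000 m / 8.416219 m = 6952.6469 revolutions
P = 2*pi*sqrt(a^3/mu) = 5552.7216 s
lifetime = N*P = 6952.6469 * 5552.7216 = 3.8606112e+07 s = 446.8300 days
years = 446.8300 / 365.25 = 1.2234 years

1.2234 years


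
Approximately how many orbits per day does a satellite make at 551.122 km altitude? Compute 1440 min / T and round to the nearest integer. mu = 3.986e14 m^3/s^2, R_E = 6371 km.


r = 6.922122e+06 m
T = 2*pi*sqrt(r^3/mu) = 5731.5237 s = 95.5254 min
revs/day = 1440 / 95.5254 = 15.0745
Rounded: 15 revolutions per day

15 revolutions per day


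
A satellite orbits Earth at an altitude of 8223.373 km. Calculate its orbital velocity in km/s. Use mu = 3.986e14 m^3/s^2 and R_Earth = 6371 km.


r = R_E + alt = 6371.0 + 8223.373 = 14594.3730 km = 1.4594373e+07 m
v = sqrt(mu/r) = sqrt(3.986e14 / 1.4594373e+07) = 5226.0785 m/s = 5.2261 km/s

5.2261 km/s


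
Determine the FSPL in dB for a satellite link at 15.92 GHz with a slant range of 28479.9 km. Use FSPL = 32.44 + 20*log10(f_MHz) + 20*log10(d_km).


f = 15.92 GHz = 15920.0000 MHz
d = 28479.9 km
FSPL = 32.44 + 20*log10(15920.0000) + 20*log10(28479.9)
FSPL = 32.44 + 84.0389 + 89.0908
FSPL = 205.5696 dB

205.5696 dB


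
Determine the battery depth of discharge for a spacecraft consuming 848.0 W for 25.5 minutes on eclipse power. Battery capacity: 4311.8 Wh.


E_used = P * t / 60 = 848.0 * 25.5 / 60 = 360.4000 Wh
DOD = E_used / E_total * 100 = 360.4000 / 4311.8 * 100
DOD = 8.3585 %

8.3585 %


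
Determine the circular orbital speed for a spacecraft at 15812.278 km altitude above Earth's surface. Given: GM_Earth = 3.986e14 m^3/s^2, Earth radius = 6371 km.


r = R_E + alt = 6371.0 + 15812.278 = 22183.2780 km = 2.2183278e+07 m
v = sqrt(mu/r) = sqrt(3.986e14 / 2.2183278e+07) = 4238.9255 m/s = 4.2389 km/s

4.2389 km/s


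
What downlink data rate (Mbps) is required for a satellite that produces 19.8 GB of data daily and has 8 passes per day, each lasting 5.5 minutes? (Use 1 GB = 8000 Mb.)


total contact time = 8 * 5.5 * 60 = 2640.0000 s
data = 19.8 GB = 158400.0000 Mb
rate = 158400.0000 / 2640.0000 = 60.0000 Mbps

60.0000 Mbps


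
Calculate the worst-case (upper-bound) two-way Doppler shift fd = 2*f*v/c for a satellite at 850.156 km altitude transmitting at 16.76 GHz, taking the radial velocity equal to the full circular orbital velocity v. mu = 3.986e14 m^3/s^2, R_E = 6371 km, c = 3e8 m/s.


r = 7.221156e+06 m
v = sqrt(mu/r) = 7429.5975 m/s (worst-case radial velocity)
f = 16.76 GHz = 1.676e+10 Hz
fd = 2*f*v/c = 2*1.676e+10*7429.5975/3.0e+08
fd = 830133.6886 Hz

830133.6886 Hz


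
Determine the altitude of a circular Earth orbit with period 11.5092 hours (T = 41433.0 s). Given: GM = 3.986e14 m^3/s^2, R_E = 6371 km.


T = 41433.0 s
r = (mu*T^2/(4*pi^2))^(1/3) = (3.986e14 * 41433.0^2 / (4*pi^2))^(1/3)
r = 2.5879553e+07 m = 25879.5531 km
alt = r - R_E = 25879.5531 - 6371 = 19508.5531 km

19508.5531 km


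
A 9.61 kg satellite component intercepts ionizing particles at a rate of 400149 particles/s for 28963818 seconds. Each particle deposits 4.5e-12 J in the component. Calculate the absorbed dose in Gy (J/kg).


Total energy deposited = rate * time * E_per
  = 400149 * 28963818 * 4.5e-12 = 52.1543 J
Dose = E_total / mass = 52.1543 / 9.61
Dose = 5.4271 Gy

5.4271 Gy


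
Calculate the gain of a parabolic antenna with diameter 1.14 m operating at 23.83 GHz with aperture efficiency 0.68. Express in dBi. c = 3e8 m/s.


lambda = c/f = 3e8 / 2.383e+10 = 0.01258917 m
G = eta*(pi*D/lambda)^2 = 0.68*(pi*1.14/0.01258917)^2
G = 55033.0948 (linear)
G = 10*log10(55033.0948) = 47.4062 dBi

47.4062 dBi


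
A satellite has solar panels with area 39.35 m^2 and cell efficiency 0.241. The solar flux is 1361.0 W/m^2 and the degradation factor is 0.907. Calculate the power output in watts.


P = area * eta * S * degradation
P = 39.35 * 0.241 * 1361.0 * 0.907
P = 11706.5033 W

11706.5033 W


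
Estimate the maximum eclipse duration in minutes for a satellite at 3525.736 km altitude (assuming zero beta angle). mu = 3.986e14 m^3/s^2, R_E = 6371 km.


r = 9896.7360 km
T = 163.3044 min
Eclipse fraction = arcsin(R_E/r)/pi = arcsin(6371.0000/9896.7360)/pi
= arcsin(0.6437476)/pi = 0.2226213
Eclipse duration = 0.2226213 * 163.3044 = 36.3550 min

36.3550 minutes


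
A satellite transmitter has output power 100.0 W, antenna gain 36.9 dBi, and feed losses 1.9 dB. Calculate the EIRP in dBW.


Pt = 100.0 W = 20.0000 dBW
EIRP = Pt_dBW + Gt - losses = 20.0000 + 36.9 - 1.9 = 55.0000 dBW

55.0000 dBW


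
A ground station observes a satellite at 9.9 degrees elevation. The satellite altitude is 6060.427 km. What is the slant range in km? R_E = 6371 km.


h = 6060.427 km, el = 9.9 deg
d = -R_E*sin(el) + sqrt((R_E*sin(el))^2 + 2*R_E*h + h^2)
d = -6371.0000*sin(0.1727876) + sqrt((6371.0000*0.1719291)^2 + 2*6371.0000*6060.427 + 6060.427^2)
d = 9635.4622 km

9635.4622 km


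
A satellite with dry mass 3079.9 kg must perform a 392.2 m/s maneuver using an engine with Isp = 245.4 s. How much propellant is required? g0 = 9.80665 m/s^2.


ve = Isp * g0 = 245.4 * 9.80665 = 2406.551910 m/s
mass ratio = exp(dv/ve) = exp(392.2/2406.551910) = 1.17700345
m_prop = m_dry * (mr - 1) = 3079.9 * (1.17700345 - 1)
m_prop = 545.1529 kg

545.1529 kg


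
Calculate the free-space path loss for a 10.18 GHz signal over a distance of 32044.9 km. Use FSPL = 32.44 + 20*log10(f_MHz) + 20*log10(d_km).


f = 10.18 GHz = 10180.0000 MHz
d = 32044.9 km
FSPL = 32.44 + 20*log10(10180.0000) + 20*log10(32044.9)
FSPL = 32.44 + 80.1550 + 90.1152
FSPL = 202.7101 dB

202.7101 dB


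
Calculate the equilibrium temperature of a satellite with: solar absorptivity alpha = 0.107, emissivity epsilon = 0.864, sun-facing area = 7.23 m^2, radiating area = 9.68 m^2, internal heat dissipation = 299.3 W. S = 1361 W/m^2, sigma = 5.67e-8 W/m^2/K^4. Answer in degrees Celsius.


Numerator = alpha*S*A_sun + Q_int = 0.107*1361*7.23 + 299.3 = 1352.1832 W
Denominator = eps*sigma*A_rad = 0.864*5.67e-8*9.68 = 4.7421158e-07 W/K^4
T^4 = 2.8514344e+09 K^4
T = 231.0819 K = -42.0681 C

-42.0681 degrees Celsius


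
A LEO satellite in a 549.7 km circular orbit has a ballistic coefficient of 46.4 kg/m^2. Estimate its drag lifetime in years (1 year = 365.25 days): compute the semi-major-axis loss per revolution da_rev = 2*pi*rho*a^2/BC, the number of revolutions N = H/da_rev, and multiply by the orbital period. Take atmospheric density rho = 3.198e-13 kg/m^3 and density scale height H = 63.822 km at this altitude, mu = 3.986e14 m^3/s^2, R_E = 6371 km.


a = R_E + alt = 6920.7000 km = 6.9207e+06 m
da_rev = 2*pi*rho*a^2/BC = 2*pi*3.198e-13*(6.9207e+06)^2/46.4 = 2.074151 m per revolution
N = H/da_rev = 63822.0000 m / 2.074151 m = 30770.1784 revolutions
P = 2*pi*sqrt(a^3/mu) = 5729.7577 s
lifetime = N*P = 30770.1784 * 5729.7577 = 1.7630567e+08 s = 2040.5748 days
years = 2040.5748 / 365.25 = 5.5868 years

5.5868 years


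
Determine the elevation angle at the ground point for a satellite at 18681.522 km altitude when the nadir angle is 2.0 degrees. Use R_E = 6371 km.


r = R_E + alt = 25052.5220 km
Law of sines in the satellite / Earth-center / ground-point triangle:
  sin(nadir)/R_E = sin(90 + el)/r  =>  cos(el) = (r/R_E)*sin(nadir)
cos(el) = (25052.5220 / 6371.0000) * sin(2.0 deg) = 0.1372344
el = arccos(0.1372344) = 82.1122 deg
(Earth-central angle = 90 - nadir - el = 5.8878 deg)

82.1122 degrees


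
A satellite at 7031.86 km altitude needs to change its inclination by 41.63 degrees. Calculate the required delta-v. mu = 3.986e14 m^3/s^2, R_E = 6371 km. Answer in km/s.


r = 13402.8600 km = 1.340286e+07 m
V = sqrt(mu/r) = 5453.4321 m/s
di = 41.63 deg = 0.7265806 rad
dV = 2*V*sin(di/2) = 2*5453.4321*sin(0.3632903)
dV = 3875.7726 m/s = 3.8758 km/s

3.8758 km/s


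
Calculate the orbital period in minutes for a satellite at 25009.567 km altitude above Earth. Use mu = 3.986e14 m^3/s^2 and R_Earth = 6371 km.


r = 31380.5670 km = 3.1380567e+07 m
T = 2*pi*sqrt(r^3/mu) = 2*pi*sqrt(3.0901699e+22 / 3.986e14)
T = 55322.5768 s = 922.0429 min

922.0429 minutes


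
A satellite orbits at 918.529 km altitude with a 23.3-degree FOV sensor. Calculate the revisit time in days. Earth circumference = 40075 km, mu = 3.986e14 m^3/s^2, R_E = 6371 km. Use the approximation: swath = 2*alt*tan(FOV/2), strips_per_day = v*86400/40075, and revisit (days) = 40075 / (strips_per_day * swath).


swath = 2*918.529*tan(0.2033309) = 378.7648 km
v = sqrt(mu/r) = 7394.6720 m/s = 7.3947 km/s
strips/day = v*86400/40075 = 7.3947*86400/40075 = 15.9426
coverage/day = strips * swath = 15.9426 * 378.7648 = 6038.4959 km
revisit = 40075 / 6038.4959 = 6.6366 days

6.6366 days


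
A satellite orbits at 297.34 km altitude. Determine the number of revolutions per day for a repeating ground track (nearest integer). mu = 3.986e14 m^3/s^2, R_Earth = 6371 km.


r = 6.66834e+06 m
T = 2*pi*sqrt(r^3/mu) = 5419.2330 s = 90.3206 min
revs/day = 1440 / 90.3206 = 15.9432
Rounded: 16 revolutions per day

16 revolutions per day


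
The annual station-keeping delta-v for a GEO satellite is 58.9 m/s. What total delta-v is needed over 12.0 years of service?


dV = rate * years = 58.9 * 12.0
dV = 706.8000 m/s

706.8000 m/s


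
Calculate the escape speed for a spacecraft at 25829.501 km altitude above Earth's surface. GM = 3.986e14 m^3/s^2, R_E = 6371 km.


r = 6371.0 + 25829.501 = 32200.5010 km = 3.2200501e+07 m
v_esc = sqrt(2*mu/r) = sqrt(2*3.986e14 / 3.2200501e+07)
v_esc = 4975.6787 m/s = 4.9757 km/s

4.9757 km/s


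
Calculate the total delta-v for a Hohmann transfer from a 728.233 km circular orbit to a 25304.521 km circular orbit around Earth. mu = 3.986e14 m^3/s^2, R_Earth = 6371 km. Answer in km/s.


r1 = 7099.2330 km = 7.099233e+06 m
r2 = 31675.5210 km = 3.1675521e+07 m
dv1 = sqrt(mu/r1)*(sqrt(2*r2/(r1+r2)) - 1) = 2084.6653 m/s
dv2 = sqrt(mu/r2)*(1 - sqrt(2*r1/(r1+r2))) = 1400.7632 m/s
total dv = |dv1| + |dv2| = 2084.6653 + 1400.7632 = 3485.4285 m/s = 3.4854 km/s

3.4854 km/s


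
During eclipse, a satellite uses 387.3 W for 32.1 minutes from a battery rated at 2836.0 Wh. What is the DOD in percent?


E_used = P * t / 60 = 387.3 * 32.1 / 60 = 207.2055 Wh
DOD = E_used / E_total * 100 = 207.2055 / 2836.0 * 100
DOD = 7.3063 %

7.3063 %


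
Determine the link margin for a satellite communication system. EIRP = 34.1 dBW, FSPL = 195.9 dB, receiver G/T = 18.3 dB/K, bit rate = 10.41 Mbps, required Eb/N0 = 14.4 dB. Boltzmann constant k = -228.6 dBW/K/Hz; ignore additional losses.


C/N0 = EIRP - FSPL + G/T - k = 34.1 - 195.9 + 18.3 - (-228.6)
C/N0 = 85.1000 dB-Hz
R_b = 10.41 Mbps = 1.041e+07 bps -> 10*log10(R_b) = 70.1745 dB-Hz
Eb/N0 = C/N0 - 10*log10(R_b) = 85.1000 - 70.1745 = 14.9255 dB
Margin = Eb/N0 - Eb/N0_req = 14.9255 - 14.4 = 0.5254927 dB (link closes)

0.5255 dB


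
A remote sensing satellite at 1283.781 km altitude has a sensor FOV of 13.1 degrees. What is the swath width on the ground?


FOV = 13.1 deg = 0.2286381 rad
swath = 2 * alt * tan(FOV/2) = 2 * 1283.781 * tan(0.1143191)
swath = 2 * 1283.781 * 0.1148197
swath = 294.8067 km

294.8067 km


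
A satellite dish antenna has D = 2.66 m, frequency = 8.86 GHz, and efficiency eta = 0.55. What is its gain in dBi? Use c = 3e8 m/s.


lambda = c/f = 3e8 / 8.86e+09 = 0.03386005 m
G = eta*(pi*D/lambda)^2 = 0.55*(pi*2.66/0.03386005)^2
G = 33500.4501 (linear)
G = 10*log10(33500.4501) = 45.2505 dBi

45.2505 dBi


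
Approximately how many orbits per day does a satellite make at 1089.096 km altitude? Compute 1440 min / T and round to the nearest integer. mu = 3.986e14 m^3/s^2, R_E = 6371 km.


r = 7.460096e+06 m
T = 2*pi*sqrt(r^3/mu) = 6412.5069 s = 106.8751 min
revs/day = 1440 / 106.8751 = 13.4737
Rounded: 13 revolutions per day

13 revolutions per day


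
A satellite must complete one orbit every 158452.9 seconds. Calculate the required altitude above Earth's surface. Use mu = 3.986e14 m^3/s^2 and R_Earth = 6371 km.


T = 158452.9 s
r = (mu*T^2/(4*pi^2))^(1/3) = (3.986e14 * 158452.9^2 / (4*pi^2))^(1/3)
r = 6.3288672e+07 m = 63288.6717 km
alt = r - R_E = 63288.6717 - 6371 = 56917.6717 km

56917.6717 km


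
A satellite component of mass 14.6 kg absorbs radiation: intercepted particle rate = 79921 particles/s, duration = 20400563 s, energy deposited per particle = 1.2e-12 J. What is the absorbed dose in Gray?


Total energy deposited = rate * time * E_per
  = 79921 * 20400563 * 1.2e-12 = 1.9565 J
Dose = E_total / mass = 1.9565 / 14.6
Dose = 0.1340082 Gy

0.1340 Gy


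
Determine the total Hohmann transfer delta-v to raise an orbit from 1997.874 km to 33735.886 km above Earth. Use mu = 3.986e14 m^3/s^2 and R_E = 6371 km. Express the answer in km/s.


r1 = 8368.8740 km = 8.368874e+06 m
r2 = 40106.8860 km = 4.0106886e+07 m
dv1 = sqrt(mu/r1)*(sqrt(2*r2/(r1+r2)) - 1) = 1976.2679 m/s
dv2 = sqrt(mu/r2)*(1 - sqrt(2*r1/(r1+r2))) = 1300.0844 m/s
total dv = |dv1| + |dv2| = 1976.2679 + 1300.0844 = 3276.3523 m/s = 3.2764 km/s

3.2764 km/s


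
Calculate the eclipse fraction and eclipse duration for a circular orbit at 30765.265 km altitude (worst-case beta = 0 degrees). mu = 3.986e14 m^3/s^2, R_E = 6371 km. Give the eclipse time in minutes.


r = 37136.2650 km
T = 1187.0180 min
Eclipse fraction = arcsin(R_E/r)/pi = arcsin(6371.0000/37136.2650)/pi
= arcsin(0.1715574)/pi = 0.05487989
Eclipse duration = 0.05487989 * 1187.0180 = 65.1434 min

65.1434 minutes


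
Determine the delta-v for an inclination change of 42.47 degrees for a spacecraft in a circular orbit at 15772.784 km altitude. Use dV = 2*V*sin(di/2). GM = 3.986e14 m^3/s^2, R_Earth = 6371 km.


r = 22143.7840 km = 2.2143784e+07 m
V = sqrt(mu/r) = 4242.7040 m/s
di = 42.47 deg = 0.7412413 rad
dV = 2*V*sin(di/2) = 2*4242.7040*sin(0.3706207)
dV = 3073.3641 m/s = 3.0734 km/s

3.0734 km/s


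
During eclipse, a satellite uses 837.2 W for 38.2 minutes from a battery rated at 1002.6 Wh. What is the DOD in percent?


E_used = P * t / 60 = 837.2 * 38.2 / 60 = 533.0173 Wh
DOD = E_used / E_total * 100 = 533.0173 / 1002.6 * 100
DOD = 53.1635 %

53.1635 %


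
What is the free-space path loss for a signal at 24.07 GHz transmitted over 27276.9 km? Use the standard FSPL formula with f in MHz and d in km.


f = 24.07 GHz = 24070.0000 MHz
d = 27276.9 km
FSPL = 32.44 + 20*log10(24070.0000) + 20*log10(27276.9)
FSPL = 32.44 + 87.6295 + 88.7159
FSPL = 208.7854 dB

208.7854 dB


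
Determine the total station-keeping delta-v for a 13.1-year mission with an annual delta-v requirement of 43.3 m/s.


dV = rate * years = 43.3 * 13.1
dV = 567.2300 m/s

567.2300 m/s


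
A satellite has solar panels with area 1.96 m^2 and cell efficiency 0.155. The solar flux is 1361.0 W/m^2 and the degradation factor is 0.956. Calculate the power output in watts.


P = area * eta * S * degradation
P = 1.96 * 0.155 * 1361.0 * 0.956
P = 395.2790 W

395.2790 W


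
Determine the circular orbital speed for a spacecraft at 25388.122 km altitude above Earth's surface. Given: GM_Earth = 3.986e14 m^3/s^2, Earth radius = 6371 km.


r = R_E + alt = 6371.0 + 25388.122 = 31759.1220 km = 3.1759122e+07 m
v = sqrt(mu/r) = sqrt(3.986e14 / 3.1759122e+07) = 3542.7002 m/s = 3.5427 km/s

3.5427 km/s


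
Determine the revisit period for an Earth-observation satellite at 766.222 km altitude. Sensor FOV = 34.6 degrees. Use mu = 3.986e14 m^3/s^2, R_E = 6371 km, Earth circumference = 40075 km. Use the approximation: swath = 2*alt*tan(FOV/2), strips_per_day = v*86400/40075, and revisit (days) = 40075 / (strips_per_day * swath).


swath = 2*766.222*tan(0.301942) = 477.3032 km
v = sqrt(mu/r) = 7473.1559 m/s = 7.4732 km/s
strips/day = v*86400/40075 = 7.4732*86400/40075 = 16.1118
coverage/day = strips * swath = 16.1118 * 477.3032 = 7690.2164 km
revisit = 40075 / 7690.2164 = 5.2112 days

5.2112 days


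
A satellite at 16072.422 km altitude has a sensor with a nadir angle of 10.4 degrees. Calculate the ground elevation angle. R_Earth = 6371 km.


r = R_E + alt = 22443.4220 km
Law of sines in the satellite / Earth-center / ground-point triangle:
  sin(nadir)/R_E = sin(90 + el)/r  =>  cos(el) = (r/R_E)*sin(nadir)
cos(el) = (22443.4220 / 6371.0000) * sin(10.4 deg) = 0.6359233
el = arccos(0.6359233) = 50.5115 deg
(Earth-central angle = 90 - nadir - el = 29.0885 deg)

50.5115 degrees


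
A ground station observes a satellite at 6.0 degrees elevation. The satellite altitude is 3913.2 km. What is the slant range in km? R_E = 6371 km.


h = 3913.2 km, el = 6.0 deg
d = -R_E*sin(el) + sqrt((R_E*sin(el))^2 + 2*R_E*h + h^2)
d = -6371.0000*sin(0.1047198) + sqrt((6371.0000*0.1045285)^2 + 2*6371.0000*3913.2 + 3913.2^2)
d = 7434.5812 km

7434.5812 km


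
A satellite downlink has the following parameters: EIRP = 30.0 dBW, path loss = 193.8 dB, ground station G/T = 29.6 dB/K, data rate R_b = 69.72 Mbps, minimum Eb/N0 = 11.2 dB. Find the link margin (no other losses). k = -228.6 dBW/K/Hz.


C/N0 = EIRP - FSPL + G/T - k = 30.0 - 193.8 + 29.6 - (-228.6)
C/N0 = 94.4000 dB-Hz
R_b = 69.72 Mbps = 6.972e+07 bps -> 10*log10(R_b) = 78.4336 dB-Hz
Eb/N0 = C/N0 - 10*log10(R_b) = 94.4000 - 78.4336 = 15.9664 dB
Margin = Eb/N0 - Eb/N0_req = 15.9664 - 11.2 = 4.7664 dB (link closes)

4.7664 dB


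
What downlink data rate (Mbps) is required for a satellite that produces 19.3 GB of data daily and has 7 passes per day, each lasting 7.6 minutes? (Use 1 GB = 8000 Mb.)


total contact time = 7 * 7.6 * 60 = 3192.0000 s
data = 19.3 GB = 154400.0000 Mb
rate = 154400.0000 / 3192.0000 = 48.3709 Mbps

48.3709 Mbps


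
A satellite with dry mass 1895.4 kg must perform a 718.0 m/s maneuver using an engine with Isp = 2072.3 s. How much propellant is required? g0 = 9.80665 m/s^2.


ve = Isp * g0 = 2072.3 * 9.80665 = 20322.320795 m/s
mass ratio = exp(dv/ve) = exp(718.0/20322.320795) = 1.03596215
m_prop = m_dry * (mr - 1) = 1895.4 * (1.03596215 - 1)
m_prop = 68.1627 kg

68.1627 kg


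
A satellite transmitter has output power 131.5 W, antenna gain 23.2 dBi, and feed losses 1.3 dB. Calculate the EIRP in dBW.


Pt = 131.5 W = 21.1893 dBW
EIRP = Pt_dBW + Gt - losses = 21.1893 + 23.2 - 1.3 = 43.0893 dBW

43.0893 dBW


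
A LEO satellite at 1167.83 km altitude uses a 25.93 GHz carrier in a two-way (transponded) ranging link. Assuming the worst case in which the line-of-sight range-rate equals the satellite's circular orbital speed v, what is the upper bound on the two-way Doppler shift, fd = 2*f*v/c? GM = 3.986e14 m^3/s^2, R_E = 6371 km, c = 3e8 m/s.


r = 7.53883e+06 m
v = sqrt(mu/r) = 7271.3772 m/s (worst-case radial velocity)
f = 25.93 GHz = 2.593e+10 Hz
fd = 2*f*v/c = 2*2.593e+10*7271.3772/3.0e+08
fd = 1.2569787e+06 Hz

1.2570e+06 Hz


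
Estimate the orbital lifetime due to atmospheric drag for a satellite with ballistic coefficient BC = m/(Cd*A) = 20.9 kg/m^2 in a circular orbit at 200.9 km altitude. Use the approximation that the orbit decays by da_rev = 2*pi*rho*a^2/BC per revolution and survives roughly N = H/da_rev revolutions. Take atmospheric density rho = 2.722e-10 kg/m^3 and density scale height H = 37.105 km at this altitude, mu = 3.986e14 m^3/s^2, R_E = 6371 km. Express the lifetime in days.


a = R_E + alt = 6571.9000 km = 6.5719e+06 m
da_rev = 2*pi*rho*a^2/BC = 2*pi*2.722e-10*(6.5719e+06)^2/20.9 = 3534.301508 m per revolution
N = H/da_rev = 37105.0000 m / 3534.301508 m = 10.4985 revolutions
P = 2*pi*sqrt(a^3/mu) = 5302.0967 s
lifetime = N*P = 10.4985 * 5302.0967 = 55664.2652 s = 0.6442623 days

0.6443 days


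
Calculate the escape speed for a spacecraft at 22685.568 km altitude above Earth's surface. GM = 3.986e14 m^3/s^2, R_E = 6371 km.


r = 6371.0 + 22685.568 = 29056.5680 km = 2.9056568e+07 m
v_esc = sqrt(2*mu/r) = sqrt(2*3.986e14 / 2.9056568e+07)
v_esc = 5237.9517 m/s = 5.2380 km/s

5.2380 km/s


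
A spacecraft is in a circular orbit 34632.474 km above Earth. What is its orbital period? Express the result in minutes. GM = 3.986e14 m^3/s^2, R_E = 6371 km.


r = 41003.4740 km = 4.1003474e+07 m
T = 2*pi*sqrt(r^3/mu) = 2*pi*sqrt(6.8938521e+22 / 3.986e14)
T = 82630.8465 s = 1377.1808 min

1377.1808 minutes


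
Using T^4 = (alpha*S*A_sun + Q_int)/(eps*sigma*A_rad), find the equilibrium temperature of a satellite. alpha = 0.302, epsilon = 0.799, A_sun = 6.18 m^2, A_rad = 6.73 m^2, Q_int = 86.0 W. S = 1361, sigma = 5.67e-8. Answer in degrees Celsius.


Numerator = alpha*S*A_sun + Q_int = 0.302*1361*6.18 + 86.0 = 2626.1160 W
Denominator = eps*sigma*A_rad = 0.799*5.67e-8*6.73 = 3.0489121e-07 W/K^4
T^4 = 8.6132886e+09 K^4
T = 304.6437 K = 31.4937 C

31.4937 degrees Celsius


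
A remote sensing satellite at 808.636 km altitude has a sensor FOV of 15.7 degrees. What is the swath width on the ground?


FOV = 15.7 deg = 0.2740167 rad
swath = 2 * alt * tan(FOV/2) = 2 * 808.636 * tan(0.1370083)
swath = 2 * 808.636 * 0.1378721
swath = 222.9767 km

222.9767 km


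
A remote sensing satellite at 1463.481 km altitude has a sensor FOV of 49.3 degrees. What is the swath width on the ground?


FOV = 49.3 deg = 0.8604473 rad
swath = 2 * alt * tan(FOV/2) = 2 * 1463.481 * tan(0.4302237)
swath = 2 * 1463.481 * 0.4588918
swath = 1343.1587 km

1343.1587 km


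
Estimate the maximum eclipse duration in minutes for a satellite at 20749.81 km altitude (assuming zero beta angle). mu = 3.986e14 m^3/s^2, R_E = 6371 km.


r = 27120.8100 km
T = 740.8221 min
Eclipse fraction = arcsin(R_E/r)/pi = arcsin(6371.0000/27120.8100)/pi
= arcsin(0.2349119)/pi = 0.07548015
Eclipse duration = 0.07548015 * 740.8221 = 55.9174 min

55.9174 minutes


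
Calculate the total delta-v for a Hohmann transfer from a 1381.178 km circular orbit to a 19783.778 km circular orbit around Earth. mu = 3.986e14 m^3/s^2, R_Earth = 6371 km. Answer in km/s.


r1 = 7752.1780 km = 7.752178e+06 m
r2 = 26154.7780 km = 2.6154778e+07 m
dv1 = sqrt(mu/r1)*(sqrt(2*r2/(r1+r2)) - 1) = 1735.7932 m/s
dv2 = sqrt(mu/r2)*(1 - sqrt(2*r1/(r1+r2))) = 1264.0223 m/s
total dv = |dv1| + |dv2| = 1735.7932 + 1264.0223 = 2999.8154 m/s = 2.9998 km/s

2.9998 km/s


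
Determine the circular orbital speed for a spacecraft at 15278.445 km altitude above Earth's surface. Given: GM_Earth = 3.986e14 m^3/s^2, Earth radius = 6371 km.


r = R_E + alt = 6371.0 + 15278.445 = 21649.4450 km = 2.1649445e+07 m
v = sqrt(mu/r) = sqrt(3.986e14 / 2.1649445e+07) = 4290.8691 m/s = 4.2909 km/s

4.2909 km/s


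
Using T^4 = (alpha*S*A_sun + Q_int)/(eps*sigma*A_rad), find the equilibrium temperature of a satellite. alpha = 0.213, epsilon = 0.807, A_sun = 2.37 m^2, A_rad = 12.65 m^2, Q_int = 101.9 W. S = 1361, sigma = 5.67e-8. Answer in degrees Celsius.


Numerator = alpha*S*A_sun + Q_int = 0.213*1361*2.37 + 101.9 = 788.9464 W
Denominator = eps*sigma*A_rad = 0.807*5.67e-8*12.65 = 5.7882478e-07 W/K^4
T^4 = 1.3630142e+09 K^4
T = 192.1432 K = -81.0068 C

-81.0068 degrees Celsius
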